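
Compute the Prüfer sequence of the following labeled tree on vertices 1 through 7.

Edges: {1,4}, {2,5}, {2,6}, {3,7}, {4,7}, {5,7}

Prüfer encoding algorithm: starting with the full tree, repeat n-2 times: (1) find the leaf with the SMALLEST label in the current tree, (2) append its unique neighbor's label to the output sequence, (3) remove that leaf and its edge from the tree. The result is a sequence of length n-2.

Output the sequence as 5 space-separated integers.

Step 1: leaves = {1,3,6}. Remove smallest leaf 1, emit neighbor 4.
Step 2: leaves = {3,4,6}. Remove smallest leaf 3, emit neighbor 7.
Step 3: leaves = {4,6}. Remove smallest leaf 4, emit neighbor 7.
Step 4: leaves = {6,7}. Remove smallest leaf 6, emit neighbor 2.
Step 5: leaves = {2,7}. Remove smallest leaf 2, emit neighbor 5.
Done: 2 vertices remain (5, 7). Sequence = [4 7 7 2 5]

Answer: 4 7 7 2 5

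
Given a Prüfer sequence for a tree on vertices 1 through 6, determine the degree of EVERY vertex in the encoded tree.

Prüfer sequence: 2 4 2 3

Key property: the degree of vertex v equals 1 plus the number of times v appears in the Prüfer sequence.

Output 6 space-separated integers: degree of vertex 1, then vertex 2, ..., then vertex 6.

p_1 = 2: count[2] becomes 1
p_2 = 4: count[4] becomes 1
p_3 = 2: count[2] becomes 2
p_4 = 3: count[3] becomes 1
Degrees (1 + count): deg[1]=1+0=1, deg[2]=1+2=3, deg[3]=1+1=2, deg[4]=1+1=2, deg[5]=1+0=1, deg[6]=1+0=1

Answer: 1 3 2 2 1 1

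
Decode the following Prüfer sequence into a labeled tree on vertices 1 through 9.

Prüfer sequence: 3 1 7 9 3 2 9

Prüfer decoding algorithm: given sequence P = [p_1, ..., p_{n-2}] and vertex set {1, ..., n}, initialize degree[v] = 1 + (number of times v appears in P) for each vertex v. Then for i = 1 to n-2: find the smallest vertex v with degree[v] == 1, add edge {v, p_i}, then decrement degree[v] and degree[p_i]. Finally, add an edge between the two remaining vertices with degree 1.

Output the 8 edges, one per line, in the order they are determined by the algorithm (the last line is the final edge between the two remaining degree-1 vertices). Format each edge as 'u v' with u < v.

Initial degrees: {1:2, 2:2, 3:3, 4:1, 5:1, 6:1, 7:2, 8:1, 9:3}
Step 1: smallest deg-1 vertex = 4, p_1 = 3. Add edge {3,4}. Now deg[4]=0, deg[3]=2.
Step 2: smallest deg-1 vertex = 5, p_2 = 1. Add edge {1,5}. Now deg[5]=0, deg[1]=1.
Step 3: smallest deg-1 vertex = 1, p_3 = 7. Add edge {1,7}. Now deg[1]=0, deg[7]=1.
Step 4: smallest deg-1 vertex = 6, p_4 = 9. Add edge {6,9}. Now deg[6]=0, deg[9]=2.
Step 5: smallest deg-1 vertex = 7, p_5 = 3. Add edge {3,7}. Now deg[7]=0, deg[3]=1.
Step 6: smallest deg-1 vertex = 3, p_6 = 2. Add edge {2,3}. Now deg[3]=0, deg[2]=1.
Step 7: smallest deg-1 vertex = 2, p_7 = 9. Add edge {2,9}. Now deg[2]=0, deg[9]=1.
Final: two remaining deg-1 vertices are 8, 9. Add edge {8,9}.

Answer: 3 4
1 5
1 7
6 9
3 7
2 3
2 9
8 9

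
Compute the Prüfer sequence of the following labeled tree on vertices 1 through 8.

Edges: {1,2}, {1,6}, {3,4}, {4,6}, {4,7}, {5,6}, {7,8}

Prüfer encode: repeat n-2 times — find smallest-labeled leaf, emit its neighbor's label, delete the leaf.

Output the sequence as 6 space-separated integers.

Answer: 1 6 4 6 4 7

Derivation:
Step 1: leaves = {2,3,5,8}. Remove smallest leaf 2, emit neighbor 1.
Step 2: leaves = {1,3,5,8}. Remove smallest leaf 1, emit neighbor 6.
Step 3: leaves = {3,5,8}. Remove smallest leaf 3, emit neighbor 4.
Step 4: leaves = {5,8}. Remove smallest leaf 5, emit neighbor 6.
Step 5: leaves = {6,8}. Remove smallest leaf 6, emit neighbor 4.
Step 6: leaves = {4,8}. Remove smallest leaf 4, emit neighbor 7.
Done: 2 vertices remain (7, 8). Sequence = [1 6 4 6 4 7]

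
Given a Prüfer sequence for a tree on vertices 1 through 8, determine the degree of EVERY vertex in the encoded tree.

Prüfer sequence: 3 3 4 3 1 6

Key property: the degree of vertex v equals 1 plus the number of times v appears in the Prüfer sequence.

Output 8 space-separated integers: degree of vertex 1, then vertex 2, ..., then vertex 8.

Answer: 2 1 4 2 1 2 1 1

Derivation:
p_1 = 3: count[3] becomes 1
p_2 = 3: count[3] becomes 2
p_3 = 4: count[4] becomes 1
p_4 = 3: count[3] becomes 3
p_5 = 1: count[1] becomes 1
p_6 = 6: count[6] becomes 1
Degrees (1 + count): deg[1]=1+1=2, deg[2]=1+0=1, deg[3]=1+3=4, deg[4]=1+1=2, deg[5]=1+0=1, deg[6]=1+1=2, deg[7]=1+0=1, deg[8]=1+0=1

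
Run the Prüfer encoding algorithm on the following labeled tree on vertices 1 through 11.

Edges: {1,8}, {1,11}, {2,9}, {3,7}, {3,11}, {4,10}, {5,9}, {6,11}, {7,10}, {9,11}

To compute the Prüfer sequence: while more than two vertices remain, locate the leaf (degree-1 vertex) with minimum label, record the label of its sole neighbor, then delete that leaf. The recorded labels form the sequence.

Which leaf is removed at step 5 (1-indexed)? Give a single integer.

Step 1: current leaves = {2,4,5,6,8}. Remove leaf 2 (neighbor: 9).
Step 2: current leaves = {4,5,6,8}. Remove leaf 4 (neighbor: 10).
Step 3: current leaves = {5,6,8,10}. Remove leaf 5 (neighbor: 9).
Step 4: current leaves = {6,8,9,10}. Remove leaf 6 (neighbor: 11).
Step 5: current leaves = {8,9,10}. Remove leaf 8 (neighbor: 1).

Answer: 8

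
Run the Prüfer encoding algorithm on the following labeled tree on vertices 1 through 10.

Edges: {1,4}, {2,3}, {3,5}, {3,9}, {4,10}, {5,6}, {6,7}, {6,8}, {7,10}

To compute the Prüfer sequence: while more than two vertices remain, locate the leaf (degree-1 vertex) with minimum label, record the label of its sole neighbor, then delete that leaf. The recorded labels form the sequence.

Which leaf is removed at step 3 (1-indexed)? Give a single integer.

Step 1: current leaves = {1,2,8,9}. Remove leaf 1 (neighbor: 4).
Step 2: current leaves = {2,4,8,9}. Remove leaf 2 (neighbor: 3).
Step 3: current leaves = {4,8,9}. Remove leaf 4 (neighbor: 10).

Answer: 4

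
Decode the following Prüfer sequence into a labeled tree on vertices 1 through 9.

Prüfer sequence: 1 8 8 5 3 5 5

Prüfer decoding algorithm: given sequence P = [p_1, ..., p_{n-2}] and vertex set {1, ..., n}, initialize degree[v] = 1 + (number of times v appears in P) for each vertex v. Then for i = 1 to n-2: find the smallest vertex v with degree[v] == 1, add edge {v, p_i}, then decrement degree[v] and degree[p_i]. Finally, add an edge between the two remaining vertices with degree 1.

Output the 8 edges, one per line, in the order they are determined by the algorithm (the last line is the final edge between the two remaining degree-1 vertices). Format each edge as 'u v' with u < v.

Answer: 1 2
1 8
4 8
5 6
3 7
3 5
5 8
5 9

Derivation:
Initial degrees: {1:2, 2:1, 3:2, 4:1, 5:4, 6:1, 7:1, 8:3, 9:1}
Step 1: smallest deg-1 vertex = 2, p_1 = 1. Add edge {1,2}. Now deg[2]=0, deg[1]=1.
Step 2: smallest deg-1 vertex = 1, p_2 = 8. Add edge {1,8}. Now deg[1]=0, deg[8]=2.
Step 3: smallest deg-1 vertex = 4, p_3 = 8. Add edge {4,8}. Now deg[4]=0, deg[8]=1.
Step 4: smallest deg-1 vertex = 6, p_4 = 5. Add edge {5,6}. Now deg[6]=0, deg[5]=3.
Step 5: smallest deg-1 vertex = 7, p_5 = 3. Add edge {3,7}. Now deg[7]=0, deg[3]=1.
Step 6: smallest deg-1 vertex = 3, p_6 = 5. Add edge {3,5}. Now deg[3]=0, deg[5]=2.
Step 7: smallest deg-1 vertex = 8, p_7 = 5. Add edge {5,8}. Now deg[8]=0, deg[5]=1.
Final: two remaining deg-1 vertices are 5, 9. Add edge {5,9}.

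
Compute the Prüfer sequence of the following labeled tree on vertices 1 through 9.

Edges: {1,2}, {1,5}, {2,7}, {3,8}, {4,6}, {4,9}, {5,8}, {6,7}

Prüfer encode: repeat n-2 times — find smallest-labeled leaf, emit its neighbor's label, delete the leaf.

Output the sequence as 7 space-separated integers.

Step 1: leaves = {3,9}. Remove smallest leaf 3, emit neighbor 8.
Step 2: leaves = {8,9}. Remove smallest leaf 8, emit neighbor 5.
Step 3: leaves = {5,9}. Remove smallest leaf 5, emit neighbor 1.
Step 4: leaves = {1,9}. Remove smallest leaf 1, emit neighbor 2.
Step 5: leaves = {2,9}. Remove smallest leaf 2, emit neighbor 7.
Step 6: leaves = {7,9}. Remove smallest leaf 7, emit neighbor 6.
Step 7: leaves = {6,9}. Remove smallest leaf 6, emit neighbor 4.
Done: 2 vertices remain (4, 9). Sequence = [8 5 1 2 7 6 4]

Answer: 8 5 1 2 7 6 4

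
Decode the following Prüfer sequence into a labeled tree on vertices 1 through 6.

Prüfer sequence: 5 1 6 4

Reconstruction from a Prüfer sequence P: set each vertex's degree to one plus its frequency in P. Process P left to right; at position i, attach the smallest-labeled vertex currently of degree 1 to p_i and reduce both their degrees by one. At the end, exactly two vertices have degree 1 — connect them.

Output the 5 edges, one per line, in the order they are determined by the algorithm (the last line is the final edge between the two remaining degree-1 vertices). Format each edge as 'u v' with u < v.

Answer: 2 5
1 3
1 6
4 5
4 6

Derivation:
Initial degrees: {1:2, 2:1, 3:1, 4:2, 5:2, 6:2}
Step 1: smallest deg-1 vertex = 2, p_1 = 5. Add edge {2,5}. Now deg[2]=0, deg[5]=1.
Step 2: smallest deg-1 vertex = 3, p_2 = 1. Add edge {1,3}. Now deg[3]=0, deg[1]=1.
Step 3: smallest deg-1 vertex = 1, p_3 = 6. Add edge {1,6}. Now deg[1]=0, deg[6]=1.
Step 4: smallest deg-1 vertex = 5, p_4 = 4. Add edge {4,5}. Now deg[5]=0, deg[4]=1.
Final: two remaining deg-1 vertices are 4, 6. Add edge {4,6}.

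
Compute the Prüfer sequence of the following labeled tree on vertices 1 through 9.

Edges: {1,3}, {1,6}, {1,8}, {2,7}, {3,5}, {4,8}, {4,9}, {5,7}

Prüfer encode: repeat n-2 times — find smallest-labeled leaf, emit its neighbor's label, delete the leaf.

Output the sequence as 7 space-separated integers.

Step 1: leaves = {2,6,9}. Remove smallest leaf 2, emit neighbor 7.
Step 2: leaves = {6,7,9}. Remove smallest leaf 6, emit neighbor 1.
Step 3: leaves = {7,9}. Remove smallest leaf 7, emit neighbor 5.
Step 4: leaves = {5,9}. Remove smallest leaf 5, emit neighbor 3.
Step 5: leaves = {3,9}. Remove smallest leaf 3, emit neighbor 1.
Step 6: leaves = {1,9}. Remove smallest leaf 1, emit neighbor 8.
Step 7: leaves = {8,9}. Remove smallest leaf 8, emit neighbor 4.
Done: 2 vertices remain (4, 9). Sequence = [7 1 5 3 1 8 4]

Answer: 7 1 5 3 1 8 4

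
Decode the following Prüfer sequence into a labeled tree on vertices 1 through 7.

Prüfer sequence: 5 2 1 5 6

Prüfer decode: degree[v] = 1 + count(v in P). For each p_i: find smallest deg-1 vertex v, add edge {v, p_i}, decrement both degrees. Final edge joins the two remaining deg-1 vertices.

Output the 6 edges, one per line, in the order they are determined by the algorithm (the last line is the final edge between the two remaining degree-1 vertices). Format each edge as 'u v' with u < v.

Initial degrees: {1:2, 2:2, 3:1, 4:1, 5:3, 6:2, 7:1}
Step 1: smallest deg-1 vertex = 3, p_1 = 5. Add edge {3,5}. Now deg[3]=0, deg[5]=2.
Step 2: smallest deg-1 vertex = 4, p_2 = 2. Add edge {2,4}. Now deg[4]=0, deg[2]=1.
Step 3: smallest deg-1 vertex = 2, p_3 = 1. Add edge {1,2}. Now deg[2]=0, deg[1]=1.
Step 4: smallest deg-1 vertex = 1, p_4 = 5. Add edge {1,5}. Now deg[1]=0, deg[5]=1.
Step 5: smallest deg-1 vertex = 5, p_5 = 6. Add edge {5,6}. Now deg[5]=0, deg[6]=1.
Final: two remaining deg-1 vertices are 6, 7. Add edge {6,7}.

Answer: 3 5
2 4
1 2
1 5
5 6
6 7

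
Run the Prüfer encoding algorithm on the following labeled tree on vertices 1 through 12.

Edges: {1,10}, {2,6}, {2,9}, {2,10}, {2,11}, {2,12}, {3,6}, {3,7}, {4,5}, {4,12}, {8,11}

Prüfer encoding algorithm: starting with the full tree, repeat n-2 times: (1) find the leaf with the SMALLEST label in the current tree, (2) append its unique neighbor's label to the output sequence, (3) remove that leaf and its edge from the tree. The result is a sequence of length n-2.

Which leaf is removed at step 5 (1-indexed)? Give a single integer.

Step 1: current leaves = {1,5,7,8,9}. Remove leaf 1 (neighbor: 10).
Step 2: current leaves = {5,7,8,9,10}. Remove leaf 5 (neighbor: 4).
Step 3: current leaves = {4,7,8,9,10}. Remove leaf 4 (neighbor: 12).
Step 4: current leaves = {7,8,9,10,12}. Remove leaf 7 (neighbor: 3).
Step 5: current leaves = {3,8,9,10,12}. Remove leaf 3 (neighbor: 6).

Answer: 3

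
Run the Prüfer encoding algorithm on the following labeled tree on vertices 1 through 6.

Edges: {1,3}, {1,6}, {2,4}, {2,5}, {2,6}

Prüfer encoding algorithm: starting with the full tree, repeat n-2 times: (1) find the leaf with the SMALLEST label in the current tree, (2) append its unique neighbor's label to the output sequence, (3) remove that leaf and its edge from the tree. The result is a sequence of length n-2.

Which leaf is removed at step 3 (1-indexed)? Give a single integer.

Answer: 4

Derivation:
Step 1: current leaves = {3,4,5}. Remove leaf 3 (neighbor: 1).
Step 2: current leaves = {1,4,5}. Remove leaf 1 (neighbor: 6).
Step 3: current leaves = {4,5,6}. Remove leaf 4 (neighbor: 2).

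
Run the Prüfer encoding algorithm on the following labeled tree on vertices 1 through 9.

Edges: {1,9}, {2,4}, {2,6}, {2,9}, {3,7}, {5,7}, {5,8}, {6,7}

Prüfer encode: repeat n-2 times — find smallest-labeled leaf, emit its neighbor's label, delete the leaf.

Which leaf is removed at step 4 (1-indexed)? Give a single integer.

Answer: 8

Derivation:
Step 1: current leaves = {1,3,4,8}. Remove leaf 1 (neighbor: 9).
Step 2: current leaves = {3,4,8,9}. Remove leaf 3 (neighbor: 7).
Step 3: current leaves = {4,8,9}. Remove leaf 4 (neighbor: 2).
Step 4: current leaves = {8,9}. Remove leaf 8 (neighbor: 5).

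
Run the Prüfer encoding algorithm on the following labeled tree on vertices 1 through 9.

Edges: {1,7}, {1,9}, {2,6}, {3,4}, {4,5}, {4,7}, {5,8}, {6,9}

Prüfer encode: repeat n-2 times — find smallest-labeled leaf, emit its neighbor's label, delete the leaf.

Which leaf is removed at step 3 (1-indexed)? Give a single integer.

Answer: 6

Derivation:
Step 1: current leaves = {2,3,8}. Remove leaf 2 (neighbor: 6).
Step 2: current leaves = {3,6,8}. Remove leaf 3 (neighbor: 4).
Step 3: current leaves = {6,8}. Remove leaf 6 (neighbor: 9).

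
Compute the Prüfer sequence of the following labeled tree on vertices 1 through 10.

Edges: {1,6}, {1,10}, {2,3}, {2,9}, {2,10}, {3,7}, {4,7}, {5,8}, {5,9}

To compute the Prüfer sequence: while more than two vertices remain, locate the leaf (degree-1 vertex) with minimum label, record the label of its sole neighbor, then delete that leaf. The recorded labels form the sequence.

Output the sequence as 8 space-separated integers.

Step 1: leaves = {4,6,8}. Remove smallest leaf 4, emit neighbor 7.
Step 2: leaves = {6,7,8}. Remove smallest leaf 6, emit neighbor 1.
Step 3: leaves = {1,7,8}. Remove smallest leaf 1, emit neighbor 10.
Step 4: leaves = {7,8,10}. Remove smallest leaf 7, emit neighbor 3.
Step 5: leaves = {3,8,10}. Remove smallest leaf 3, emit neighbor 2.
Step 6: leaves = {8,10}. Remove smallest leaf 8, emit neighbor 5.
Step 7: leaves = {5,10}. Remove smallest leaf 5, emit neighbor 9.
Step 8: leaves = {9,10}. Remove smallest leaf 9, emit neighbor 2.
Done: 2 vertices remain (2, 10). Sequence = [7 1 10 3 2 5 9 2]

Answer: 7 1 10 3 2 5 9 2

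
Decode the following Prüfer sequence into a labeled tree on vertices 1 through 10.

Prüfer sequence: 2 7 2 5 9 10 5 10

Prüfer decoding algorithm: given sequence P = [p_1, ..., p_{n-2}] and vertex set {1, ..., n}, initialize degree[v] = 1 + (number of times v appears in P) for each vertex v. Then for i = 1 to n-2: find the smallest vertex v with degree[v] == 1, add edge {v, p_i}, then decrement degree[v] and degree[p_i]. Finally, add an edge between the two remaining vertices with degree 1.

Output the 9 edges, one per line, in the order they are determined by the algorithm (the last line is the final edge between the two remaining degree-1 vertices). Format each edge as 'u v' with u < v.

Initial degrees: {1:1, 2:3, 3:1, 4:1, 5:3, 6:1, 7:2, 8:1, 9:2, 10:3}
Step 1: smallest deg-1 vertex = 1, p_1 = 2. Add edge {1,2}. Now deg[1]=0, deg[2]=2.
Step 2: smallest deg-1 vertex = 3, p_2 = 7. Add edge {3,7}. Now deg[3]=0, deg[7]=1.
Step 3: smallest deg-1 vertex = 4, p_3 = 2. Add edge {2,4}. Now deg[4]=0, deg[2]=1.
Step 4: smallest deg-1 vertex = 2, p_4 = 5. Add edge {2,5}. Now deg[2]=0, deg[5]=2.
Step 5: smallest deg-1 vertex = 6, p_5 = 9. Add edge {6,9}. Now deg[6]=0, deg[9]=1.
Step 6: smallest deg-1 vertex = 7, p_6 = 10. Add edge {7,10}. Now deg[7]=0, deg[10]=2.
Step 7: smallest deg-1 vertex = 8, p_7 = 5. Add edge {5,8}. Now deg[8]=0, deg[5]=1.
Step 8: smallest deg-1 vertex = 5, p_8 = 10. Add edge {5,10}. Now deg[5]=0, deg[10]=1.
Final: two remaining deg-1 vertices are 9, 10. Add edge {9,10}.

Answer: 1 2
3 7
2 4
2 5
6 9
7 10
5 8
5 10
9 10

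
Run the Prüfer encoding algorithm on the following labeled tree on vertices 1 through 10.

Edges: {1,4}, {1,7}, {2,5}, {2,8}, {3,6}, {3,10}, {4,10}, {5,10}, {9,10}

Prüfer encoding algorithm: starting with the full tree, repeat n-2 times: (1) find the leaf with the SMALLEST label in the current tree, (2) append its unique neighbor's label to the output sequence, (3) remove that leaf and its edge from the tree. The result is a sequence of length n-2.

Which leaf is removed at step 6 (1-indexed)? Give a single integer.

Answer: 8

Derivation:
Step 1: current leaves = {6,7,8,9}. Remove leaf 6 (neighbor: 3).
Step 2: current leaves = {3,7,8,9}. Remove leaf 3 (neighbor: 10).
Step 3: current leaves = {7,8,9}. Remove leaf 7 (neighbor: 1).
Step 4: current leaves = {1,8,9}. Remove leaf 1 (neighbor: 4).
Step 5: current leaves = {4,8,9}. Remove leaf 4 (neighbor: 10).
Step 6: current leaves = {8,9}. Remove leaf 8 (neighbor: 2).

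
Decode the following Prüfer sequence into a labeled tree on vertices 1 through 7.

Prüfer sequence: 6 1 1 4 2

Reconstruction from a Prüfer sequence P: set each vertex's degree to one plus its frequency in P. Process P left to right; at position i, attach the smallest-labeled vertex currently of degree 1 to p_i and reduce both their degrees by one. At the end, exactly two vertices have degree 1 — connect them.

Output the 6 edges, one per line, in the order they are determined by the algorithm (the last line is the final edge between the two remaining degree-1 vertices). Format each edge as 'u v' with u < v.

Initial degrees: {1:3, 2:2, 3:1, 4:2, 5:1, 6:2, 7:1}
Step 1: smallest deg-1 vertex = 3, p_1 = 6. Add edge {3,6}. Now deg[3]=0, deg[6]=1.
Step 2: smallest deg-1 vertex = 5, p_2 = 1. Add edge {1,5}. Now deg[5]=0, deg[1]=2.
Step 3: smallest deg-1 vertex = 6, p_3 = 1. Add edge {1,6}. Now deg[6]=0, deg[1]=1.
Step 4: smallest deg-1 vertex = 1, p_4 = 4. Add edge {1,4}. Now deg[1]=0, deg[4]=1.
Step 5: smallest deg-1 vertex = 4, p_5 = 2. Add edge {2,4}. Now deg[4]=0, deg[2]=1.
Final: two remaining deg-1 vertices are 2, 7. Add edge {2,7}.

Answer: 3 6
1 5
1 6
1 4
2 4
2 7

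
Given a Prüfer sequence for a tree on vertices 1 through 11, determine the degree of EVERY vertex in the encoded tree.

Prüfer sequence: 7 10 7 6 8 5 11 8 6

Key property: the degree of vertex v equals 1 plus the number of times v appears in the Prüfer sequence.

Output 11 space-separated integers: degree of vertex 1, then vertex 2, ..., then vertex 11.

Answer: 1 1 1 1 2 3 3 3 1 2 2

Derivation:
p_1 = 7: count[7] becomes 1
p_2 = 10: count[10] becomes 1
p_3 = 7: count[7] becomes 2
p_4 = 6: count[6] becomes 1
p_5 = 8: count[8] becomes 1
p_6 = 5: count[5] becomes 1
p_7 = 11: count[11] becomes 1
p_8 = 8: count[8] becomes 2
p_9 = 6: count[6] becomes 2
Degrees (1 + count): deg[1]=1+0=1, deg[2]=1+0=1, deg[3]=1+0=1, deg[4]=1+0=1, deg[5]=1+1=2, deg[6]=1+2=3, deg[7]=1+2=3, deg[8]=1+2=3, deg[9]=1+0=1, deg[10]=1+1=2, deg[11]=1+1=2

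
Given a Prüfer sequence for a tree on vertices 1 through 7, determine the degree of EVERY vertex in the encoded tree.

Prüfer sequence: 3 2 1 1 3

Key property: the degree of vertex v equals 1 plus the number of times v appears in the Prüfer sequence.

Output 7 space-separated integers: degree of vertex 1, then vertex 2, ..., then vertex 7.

Answer: 3 2 3 1 1 1 1

Derivation:
p_1 = 3: count[3] becomes 1
p_2 = 2: count[2] becomes 1
p_3 = 1: count[1] becomes 1
p_4 = 1: count[1] becomes 2
p_5 = 3: count[3] becomes 2
Degrees (1 + count): deg[1]=1+2=3, deg[2]=1+1=2, deg[3]=1+2=3, deg[4]=1+0=1, deg[5]=1+0=1, deg[6]=1+0=1, deg[7]=1+0=1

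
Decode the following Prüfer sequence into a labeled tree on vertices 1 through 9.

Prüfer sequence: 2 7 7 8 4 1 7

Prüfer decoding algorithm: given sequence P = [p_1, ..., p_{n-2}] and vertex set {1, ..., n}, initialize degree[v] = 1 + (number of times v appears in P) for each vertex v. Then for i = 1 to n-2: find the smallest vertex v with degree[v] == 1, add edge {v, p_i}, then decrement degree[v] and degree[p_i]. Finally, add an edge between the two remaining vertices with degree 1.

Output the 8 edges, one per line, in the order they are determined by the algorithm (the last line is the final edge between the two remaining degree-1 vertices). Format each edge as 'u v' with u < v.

Answer: 2 3
2 7
5 7
6 8
4 8
1 4
1 7
7 9

Derivation:
Initial degrees: {1:2, 2:2, 3:1, 4:2, 5:1, 6:1, 7:4, 8:2, 9:1}
Step 1: smallest deg-1 vertex = 3, p_1 = 2. Add edge {2,3}. Now deg[3]=0, deg[2]=1.
Step 2: smallest deg-1 vertex = 2, p_2 = 7. Add edge {2,7}. Now deg[2]=0, deg[7]=3.
Step 3: smallest deg-1 vertex = 5, p_3 = 7. Add edge {5,7}. Now deg[5]=0, deg[7]=2.
Step 4: smallest deg-1 vertex = 6, p_4 = 8. Add edge {6,8}. Now deg[6]=0, deg[8]=1.
Step 5: smallest deg-1 vertex = 8, p_5 = 4. Add edge {4,8}. Now deg[8]=0, deg[4]=1.
Step 6: smallest deg-1 vertex = 4, p_6 = 1. Add edge {1,4}. Now deg[4]=0, deg[1]=1.
Step 7: smallest deg-1 vertex = 1, p_7 = 7. Add edge {1,7}. Now deg[1]=0, deg[7]=1.
Final: two remaining deg-1 vertices are 7, 9. Add edge {7,9}.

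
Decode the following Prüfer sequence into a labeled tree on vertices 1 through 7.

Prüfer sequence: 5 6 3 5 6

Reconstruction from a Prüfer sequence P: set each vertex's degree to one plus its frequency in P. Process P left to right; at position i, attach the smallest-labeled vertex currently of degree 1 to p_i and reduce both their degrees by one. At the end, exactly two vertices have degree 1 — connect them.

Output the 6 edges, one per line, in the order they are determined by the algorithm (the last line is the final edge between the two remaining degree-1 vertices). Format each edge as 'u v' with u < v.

Initial degrees: {1:1, 2:1, 3:2, 4:1, 5:3, 6:3, 7:1}
Step 1: smallest deg-1 vertex = 1, p_1 = 5. Add edge {1,5}. Now deg[1]=0, deg[5]=2.
Step 2: smallest deg-1 vertex = 2, p_2 = 6. Add edge {2,6}. Now deg[2]=0, deg[6]=2.
Step 3: smallest deg-1 vertex = 4, p_3 = 3. Add edge {3,4}. Now deg[4]=0, deg[3]=1.
Step 4: smallest deg-1 vertex = 3, p_4 = 5. Add edge {3,5}. Now deg[3]=0, deg[5]=1.
Step 5: smallest deg-1 vertex = 5, p_5 = 6. Add edge {5,6}. Now deg[5]=0, deg[6]=1.
Final: two remaining deg-1 vertices are 6, 7. Add edge {6,7}.

Answer: 1 5
2 6
3 4
3 5
5 6
6 7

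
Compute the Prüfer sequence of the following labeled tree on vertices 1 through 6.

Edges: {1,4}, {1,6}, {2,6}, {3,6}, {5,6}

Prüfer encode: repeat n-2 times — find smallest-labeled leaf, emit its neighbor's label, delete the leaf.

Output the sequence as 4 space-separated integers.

Step 1: leaves = {2,3,4,5}. Remove smallest leaf 2, emit neighbor 6.
Step 2: leaves = {3,4,5}. Remove smallest leaf 3, emit neighbor 6.
Step 3: leaves = {4,5}. Remove smallest leaf 4, emit neighbor 1.
Step 4: leaves = {1,5}. Remove smallest leaf 1, emit neighbor 6.
Done: 2 vertices remain (5, 6). Sequence = [6 6 1 6]

Answer: 6 6 1 6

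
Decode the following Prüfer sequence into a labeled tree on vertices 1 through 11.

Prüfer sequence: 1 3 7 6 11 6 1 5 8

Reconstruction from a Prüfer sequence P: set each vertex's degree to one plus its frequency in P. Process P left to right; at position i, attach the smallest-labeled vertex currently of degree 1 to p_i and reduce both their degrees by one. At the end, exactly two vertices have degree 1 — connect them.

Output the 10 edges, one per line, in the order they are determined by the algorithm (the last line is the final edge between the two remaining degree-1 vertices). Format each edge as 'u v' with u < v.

Initial degrees: {1:3, 2:1, 3:2, 4:1, 5:2, 6:3, 7:2, 8:2, 9:1, 10:1, 11:2}
Step 1: smallest deg-1 vertex = 2, p_1 = 1. Add edge {1,2}. Now deg[2]=0, deg[1]=2.
Step 2: smallest deg-1 vertex = 4, p_2 = 3. Add edge {3,4}. Now deg[4]=0, deg[3]=1.
Step 3: smallest deg-1 vertex = 3, p_3 = 7. Add edge {3,7}. Now deg[3]=0, deg[7]=1.
Step 4: smallest deg-1 vertex = 7, p_4 = 6. Add edge {6,7}. Now deg[7]=0, deg[6]=2.
Step 5: smallest deg-1 vertex = 9, p_5 = 11. Add edge {9,11}. Now deg[9]=0, deg[11]=1.
Step 6: smallest deg-1 vertex = 10, p_6 = 6. Add edge {6,10}. Now deg[10]=0, deg[6]=1.
Step 7: smallest deg-1 vertex = 6, p_7 = 1. Add edge {1,6}. Now deg[6]=0, deg[1]=1.
Step 8: smallest deg-1 vertex = 1, p_8 = 5. Add edge {1,5}. Now deg[1]=0, deg[5]=1.
Step 9: smallest deg-1 vertex = 5, p_9 = 8. Add edge {5,8}. Now deg[5]=0, deg[8]=1.
Final: two remaining deg-1 vertices are 8, 11. Add edge {8,11}.

Answer: 1 2
3 4
3 7
6 7
9 11
6 10
1 6
1 5
5 8
8 11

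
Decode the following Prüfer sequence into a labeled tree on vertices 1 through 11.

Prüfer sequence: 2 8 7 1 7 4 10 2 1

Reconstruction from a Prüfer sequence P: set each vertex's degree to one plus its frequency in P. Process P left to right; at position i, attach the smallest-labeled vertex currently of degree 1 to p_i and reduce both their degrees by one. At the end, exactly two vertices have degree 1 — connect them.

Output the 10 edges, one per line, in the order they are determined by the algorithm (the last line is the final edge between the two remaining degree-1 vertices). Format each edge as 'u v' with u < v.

Answer: 2 3
5 8
6 7
1 8
7 9
4 7
4 10
2 10
1 2
1 11

Derivation:
Initial degrees: {1:3, 2:3, 3:1, 4:2, 5:1, 6:1, 7:3, 8:2, 9:1, 10:2, 11:1}
Step 1: smallest deg-1 vertex = 3, p_1 = 2. Add edge {2,3}. Now deg[3]=0, deg[2]=2.
Step 2: smallest deg-1 vertex = 5, p_2 = 8. Add edge {5,8}. Now deg[5]=0, deg[8]=1.
Step 3: smallest deg-1 vertex = 6, p_3 = 7. Add edge {6,7}. Now deg[6]=0, deg[7]=2.
Step 4: smallest deg-1 vertex = 8, p_4 = 1. Add edge {1,8}. Now deg[8]=0, deg[1]=2.
Step 5: smallest deg-1 vertex = 9, p_5 = 7. Add edge {7,9}. Now deg[9]=0, deg[7]=1.
Step 6: smallest deg-1 vertex = 7, p_6 = 4. Add edge {4,7}. Now deg[7]=0, deg[4]=1.
Step 7: smallest deg-1 vertex = 4, p_7 = 10. Add edge {4,10}. Now deg[4]=0, deg[10]=1.
Step 8: smallest deg-1 vertex = 10, p_8 = 2. Add edge {2,10}. Now deg[10]=0, deg[2]=1.
Step 9: smallest deg-1 vertex = 2, p_9 = 1. Add edge {1,2}. Now deg[2]=0, deg[1]=1.
Final: two remaining deg-1 vertices are 1, 11. Add edge {1,11}.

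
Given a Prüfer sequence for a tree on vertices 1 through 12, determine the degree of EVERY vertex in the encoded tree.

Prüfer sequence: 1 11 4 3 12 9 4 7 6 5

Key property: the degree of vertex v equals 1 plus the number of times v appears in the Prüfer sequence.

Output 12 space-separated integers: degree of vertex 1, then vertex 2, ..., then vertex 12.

p_1 = 1: count[1] becomes 1
p_2 = 11: count[11] becomes 1
p_3 = 4: count[4] becomes 1
p_4 = 3: count[3] becomes 1
p_5 = 12: count[12] becomes 1
p_6 = 9: count[9] becomes 1
p_7 = 4: count[4] becomes 2
p_8 = 7: count[7] becomes 1
p_9 = 6: count[6] becomes 1
p_10 = 5: count[5] becomes 1
Degrees (1 + count): deg[1]=1+1=2, deg[2]=1+0=1, deg[3]=1+1=2, deg[4]=1+2=3, deg[5]=1+1=2, deg[6]=1+1=2, deg[7]=1+1=2, deg[8]=1+0=1, deg[9]=1+1=2, deg[10]=1+0=1, deg[11]=1+1=2, deg[12]=1+1=2

Answer: 2 1 2 3 2 2 2 1 2 1 2 2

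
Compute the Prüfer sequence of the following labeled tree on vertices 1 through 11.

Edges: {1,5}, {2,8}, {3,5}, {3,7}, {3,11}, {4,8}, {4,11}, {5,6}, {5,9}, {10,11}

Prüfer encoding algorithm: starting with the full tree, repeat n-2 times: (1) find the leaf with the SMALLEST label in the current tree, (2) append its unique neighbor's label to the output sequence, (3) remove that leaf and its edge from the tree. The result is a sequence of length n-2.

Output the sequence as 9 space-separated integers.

Step 1: leaves = {1,2,6,7,9,10}. Remove smallest leaf 1, emit neighbor 5.
Step 2: leaves = {2,6,7,9,10}. Remove smallest leaf 2, emit neighbor 8.
Step 3: leaves = {6,7,8,9,10}. Remove smallest leaf 6, emit neighbor 5.
Step 4: leaves = {7,8,9,10}. Remove smallest leaf 7, emit neighbor 3.
Step 5: leaves = {8,9,10}. Remove smallest leaf 8, emit neighbor 4.
Step 6: leaves = {4,9,10}. Remove smallest leaf 4, emit neighbor 11.
Step 7: leaves = {9,10}. Remove smallest leaf 9, emit neighbor 5.
Step 8: leaves = {5,10}. Remove smallest leaf 5, emit neighbor 3.
Step 9: leaves = {3,10}. Remove smallest leaf 3, emit neighbor 11.
Done: 2 vertices remain (10, 11). Sequence = [5 8 5 3 4 11 5 3 11]

Answer: 5 8 5 3 4 11 5 3 11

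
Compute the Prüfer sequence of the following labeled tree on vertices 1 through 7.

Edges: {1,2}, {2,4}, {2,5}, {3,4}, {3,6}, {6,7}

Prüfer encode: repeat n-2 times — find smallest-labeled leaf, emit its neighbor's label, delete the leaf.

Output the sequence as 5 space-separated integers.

Step 1: leaves = {1,5,7}. Remove smallest leaf 1, emit neighbor 2.
Step 2: leaves = {5,7}. Remove smallest leaf 5, emit neighbor 2.
Step 3: leaves = {2,7}. Remove smallest leaf 2, emit neighbor 4.
Step 4: leaves = {4,7}. Remove smallest leaf 4, emit neighbor 3.
Step 5: leaves = {3,7}. Remove smallest leaf 3, emit neighbor 6.
Done: 2 vertices remain (6, 7). Sequence = [2 2 4 3 6]

Answer: 2 2 4 3 6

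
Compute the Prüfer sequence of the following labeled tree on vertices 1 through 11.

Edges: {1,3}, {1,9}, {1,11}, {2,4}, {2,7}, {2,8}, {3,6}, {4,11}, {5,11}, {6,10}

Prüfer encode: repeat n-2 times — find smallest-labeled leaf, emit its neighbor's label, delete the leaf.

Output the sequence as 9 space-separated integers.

Answer: 11 2 2 4 11 1 6 3 1

Derivation:
Step 1: leaves = {5,7,8,9,10}. Remove smallest leaf 5, emit neighbor 11.
Step 2: leaves = {7,8,9,10}. Remove smallest leaf 7, emit neighbor 2.
Step 3: leaves = {8,9,10}. Remove smallest leaf 8, emit neighbor 2.
Step 4: leaves = {2,9,10}. Remove smallest leaf 2, emit neighbor 4.
Step 5: leaves = {4,9,10}. Remove smallest leaf 4, emit neighbor 11.
Step 6: leaves = {9,10,11}. Remove smallest leaf 9, emit neighbor 1.
Step 7: leaves = {10,11}. Remove smallest leaf 10, emit neighbor 6.
Step 8: leaves = {6,11}. Remove smallest leaf 6, emit neighbor 3.
Step 9: leaves = {3,11}. Remove smallest leaf 3, emit neighbor 1.
Done: 2 vertices remain (1, 11). Sequence = [11 2 2 4 11 1 6 3 1]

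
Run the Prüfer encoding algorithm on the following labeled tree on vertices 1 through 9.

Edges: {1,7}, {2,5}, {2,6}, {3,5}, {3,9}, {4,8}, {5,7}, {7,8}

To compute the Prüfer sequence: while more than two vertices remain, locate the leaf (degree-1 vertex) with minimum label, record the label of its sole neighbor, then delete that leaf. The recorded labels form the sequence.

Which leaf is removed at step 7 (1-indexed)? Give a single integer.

Answer: 5

Derivation:
Step 1: current leaves = {1,4,6,9}. Remove leaf 1 (neighbor: 7).
Step 2: current leaves = {4,6,9}. Remove leaf 4 (neighbor: 8).
Step 3: current leaves = {6,8,9}. Remove leaf 6 (neighbor: 2).
Step 4: current leaves = {2,8,9}. Remove leaf 2 (neighbor: 5).
Step 5: current leaves = {8,9}. Remove leaf 8 (neighbor: 7).
Step 6: current leaves = {7,9}. Remove leaf 7 (neighbor: 5).
Step 7: current leaves = {5,9}. Remove leaf 5 (neighbor: 3).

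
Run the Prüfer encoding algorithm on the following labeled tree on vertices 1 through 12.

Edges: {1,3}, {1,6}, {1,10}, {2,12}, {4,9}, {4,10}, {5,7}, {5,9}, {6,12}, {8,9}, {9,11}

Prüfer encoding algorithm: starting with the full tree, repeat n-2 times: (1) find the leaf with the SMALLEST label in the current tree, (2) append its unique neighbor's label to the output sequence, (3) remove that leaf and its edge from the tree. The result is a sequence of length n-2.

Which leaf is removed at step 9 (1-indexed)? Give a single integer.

Answer: 10

Derivation:
Step 1: current leaves = {2,3,7,8,11}. Remove leaf 2 (neighbor: 12).
Step 2: current leaves = {3,7,8,11,12}. Remove leaf 3 (neighbor: 1).
Step 3: current leaves = {7,8,11,12}. Remove leaf 7 (neighbor: 5).
Step 4: current leaves = {5,8,11,12}. Remove leaf 5 (neighbor: 9).
Step 5: current leaves = {8,11,12}. Remove leaf 8 (neighbor: 9).
Step 6: current leaves = {11,12}. Remove leaf 11 (neighbor: 9).
Step 7: current leaves = {9,12}. Remove leaf 9 (neighbor: 4).
Step 8: current leaves = {4,12}. Remove leaf 4 (neighbor: 10).
Step 9: current leaves = {10,12}. Remove leaf 10 (neighbor: 1).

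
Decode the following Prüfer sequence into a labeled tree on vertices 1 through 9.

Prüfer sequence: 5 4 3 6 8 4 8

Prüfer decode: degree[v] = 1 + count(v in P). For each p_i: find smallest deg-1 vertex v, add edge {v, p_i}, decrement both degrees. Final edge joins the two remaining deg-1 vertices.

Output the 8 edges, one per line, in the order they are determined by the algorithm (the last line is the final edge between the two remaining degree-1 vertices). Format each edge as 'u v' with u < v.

Initial degrees: {1:1, 2:1, 3:2, 4:3, 5:2, 6:2, 7:1, 8:3, 9:1}
Step 1: smallest deg-1 vertex = 1, p_1 = 5. Add edge {1,5}. Now deg[1]=0, deg[5]=1.
Step 2: smallest deg-1 vertex = 2, p_2 = 4. Add edge {2,4}. Now deg[2]=0, deg[4]=2.
Step 3: smallest deg-1 vertex = 5, p_3 = 3. Add edge {3,5}. Now deg[5]=0, deg[3]=1.
Step 4: smallest deg-1 vertex = 3, p_4 = 6. Add edge {3,6}. Now deg[3]=0, deg[6]=1.
Step 5: smallest deg-1 vertex = 6, p_5 = 8. Add edge {6,8}. Now deg[6]=0, deg[8]=2.
Step 6: smallest deg-1 vertex = 7, p_6 = 4. Add edge {4,7}. Now deg[7]=0, deg[4]=1.
Step 7: smallest deg-1 vertex = 4, p_7 = 8. Add edge {4,8}. Now deg[4]=0, deg[8]=1.
Final: two remaining deg-1 vertices are 8, 9. Add edge {8,9}.

Answer: 1 5
2 4
3 5
3 6
6 8
4 7
4 8
8 9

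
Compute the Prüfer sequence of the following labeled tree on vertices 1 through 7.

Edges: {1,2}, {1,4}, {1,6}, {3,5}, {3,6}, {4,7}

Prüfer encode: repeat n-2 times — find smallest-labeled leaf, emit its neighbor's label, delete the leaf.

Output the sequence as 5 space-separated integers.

Step 1: leaves = {2,5,7}. Remove smallest leaf 2, emit neighbor 1.
Step 2: leaves = {5,7}. Remove smallest leaf 5, emit neighbor 3.
Step 3: leaves = {3,7}. Remove smallest leaf 3, emit neighbor 6.
Step 4: leaves = {6,7}. Remove smallest leaf 6, emit neighbor 1.
Step 5: leaves = {1,7}. Remove smallest leaf 1, emit neighbor 4.
Done: 2 vertices remain (4, 7). Sequence = [1 3 6 1 4]

Answer: 1 3 6 1 4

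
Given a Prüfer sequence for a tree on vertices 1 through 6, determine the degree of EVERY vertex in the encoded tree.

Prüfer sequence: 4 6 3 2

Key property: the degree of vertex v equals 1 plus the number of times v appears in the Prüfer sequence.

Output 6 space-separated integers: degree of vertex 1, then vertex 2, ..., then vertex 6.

p_1 = 4: count[4] becomes 1
p_2 = 6: count[6] becomes 1
p_3 = 3: count[3] becomes 1
p_4 = 2: count[2] becomes 1
Degrees (1 + count): deg[1]=1+0=1, deg[2]=1+1=2, deg[3]=1+1=2, deg[4]=1+1=2, deg[5]=1+0=1, deg[6]=1+1=2

Answer: 1 2 2 2 1 2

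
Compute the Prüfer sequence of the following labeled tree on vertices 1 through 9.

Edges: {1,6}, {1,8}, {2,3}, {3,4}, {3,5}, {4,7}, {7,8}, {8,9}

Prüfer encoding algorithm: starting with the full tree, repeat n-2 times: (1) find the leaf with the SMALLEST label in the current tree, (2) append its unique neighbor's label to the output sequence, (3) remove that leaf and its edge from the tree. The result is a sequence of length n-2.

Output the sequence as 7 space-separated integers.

Answer: 3 3 4 7 1 8 8

Derivation:
Step 1: leaves = {2,5,6,9}. Remove smallest leaf 2, emit neighbor 3.
Step 2: leaves = {5,6,9}. Remove smallest leaf 5, emit neighbor 3.
Step 3: leaves = {3,6,9}. Remove smallest leaf 3, emit neighbor 4.
Step 4: leaves = {4,6,9}. Remove smallest leaf 4, emit neighbor 7.
Step 5: leaves = {6,7,9}. Remove smallest leaf 6, emit neighbor 1.
Step 6: leaves = {1,7,9}. Remove smallest leaf 1, emit neighbor 8.
Step 7: leaves = {7,9}. Remove smallest leaf 7, emit neighbor 8.
Done: 2 vertices remain (8, 9). Sequence = [3 3 4 7 1 8 8]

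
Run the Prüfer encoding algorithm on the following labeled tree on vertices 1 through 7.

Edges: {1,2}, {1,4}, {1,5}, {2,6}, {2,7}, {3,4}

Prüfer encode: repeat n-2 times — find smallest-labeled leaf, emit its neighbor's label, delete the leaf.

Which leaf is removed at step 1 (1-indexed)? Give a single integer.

Step 1: current leaves = {3,5,6,7}. Remove leaf 3 (neighbor: 4).

Answer: 3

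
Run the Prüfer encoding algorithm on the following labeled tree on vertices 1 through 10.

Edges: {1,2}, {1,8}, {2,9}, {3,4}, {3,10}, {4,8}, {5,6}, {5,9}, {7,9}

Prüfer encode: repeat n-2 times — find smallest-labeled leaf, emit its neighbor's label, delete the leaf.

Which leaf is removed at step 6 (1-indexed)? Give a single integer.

Answer: 1

Derivation:
Step 1: current leaves = {6,7,10}. Remove leaf 6 (neighbor: 5).
Step 2: current leaves = {5,7,10}. Remove leaf 5 (neighbor: 9).
Step 3: current leaves = {7,10}. Remove leaf 7 (neighbor: 9).
Step 4: current leaves = {9,10}. Remove leaf 9 (neighbor: 2).
Step 5: current leaves = {2,10}. Remove leaf 2 (neighbor: 1).
Step 6: current leaves = {1,10}. Remove leaf 1 (neighbor: 8).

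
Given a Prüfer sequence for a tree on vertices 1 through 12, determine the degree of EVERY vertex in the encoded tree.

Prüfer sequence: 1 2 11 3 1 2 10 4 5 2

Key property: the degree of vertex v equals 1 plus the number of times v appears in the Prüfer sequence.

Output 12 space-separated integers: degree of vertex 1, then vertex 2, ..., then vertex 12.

Answer: 3 4 2 2 2 1 1 1 1 2 2 1

Derivation:
p_1 = 1: count[1] becomes 1
p_2 = 2: count[2] becomes 1
p_3 = 11: count[11] becomes 1
p_4 = 3: count[3] becomes 1
p_5 = 1: count[1] becomes 2
p_6 = 2: count[2] becomes 2
p_7 = 10: count[10] becomes 1
p_8 = 4: count[4] becomes 1
p_9 = 5: count[5] becomes 1
p_10 = 2: count[2] becomes 3
Degrees (1 + count): deg[1]=1+2=3, deg[2]=1+3=4, deg[3]=1+1=2, deg[4]=1+1=2, deg[5]=1+1=2, deg[6]=1+0=1, deg[7]=1+0=1, deg[8]=1+0=1, deg[9]=1+0=1, deg[10]=1+1=2, deg[11]=1+1=2, deg[12]=1+0=1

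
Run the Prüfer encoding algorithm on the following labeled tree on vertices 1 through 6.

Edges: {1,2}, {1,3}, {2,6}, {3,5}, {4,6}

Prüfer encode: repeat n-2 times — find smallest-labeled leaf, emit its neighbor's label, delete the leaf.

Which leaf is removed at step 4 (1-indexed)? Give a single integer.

Step 1: current leaves = {4,5}. Remove leaf 4 (neighbor: 6).
Step 2: current leaves = {5,6}. Remove leaf 5 (neighbor: 3).
Step 3: current leaves = {3,6}. Remove leaf 3 (neighbor: 1).
Step 4: current leaves = {1,6}. Remove leaf 1 (neighbor: 2).

Answer: 1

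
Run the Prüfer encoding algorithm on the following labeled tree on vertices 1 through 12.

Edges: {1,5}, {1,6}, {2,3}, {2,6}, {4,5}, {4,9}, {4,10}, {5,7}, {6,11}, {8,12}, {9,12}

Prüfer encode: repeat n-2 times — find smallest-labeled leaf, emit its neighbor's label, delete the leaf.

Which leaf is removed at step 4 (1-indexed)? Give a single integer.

Answer: 8

Derivation:
Step 1: current leaves = {3,7,8,10,11}. Remove leaf 3 (neighbor: 2).
Step 2: current leaves = {2,7,8,10,11}. Remove leaf 2 (neighbor: 6).
Step 3: current leaves = {7,8,10,11}. Remove leaf 7 (neighbor: 5).
Step 4: current leaves = {8,10,11}. Remove leaf 8 (neighbor: 12).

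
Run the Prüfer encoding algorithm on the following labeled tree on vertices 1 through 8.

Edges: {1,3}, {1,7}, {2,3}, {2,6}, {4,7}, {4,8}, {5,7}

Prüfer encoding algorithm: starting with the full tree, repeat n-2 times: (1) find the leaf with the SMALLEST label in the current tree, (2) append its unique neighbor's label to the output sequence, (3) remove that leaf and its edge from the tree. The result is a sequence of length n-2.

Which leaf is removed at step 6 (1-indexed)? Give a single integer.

Step 1: current leaves = {5,6,8}. Remove leaf 5 (neighbor: 7).
Step 2: current leaves = {6,8}. Remove leaf 6 (neighbor: 2).
Step 3: current leaves = {2,8}. Remove leaf 2 (neighbor: 3).
Step 4: current leaves = {3,8}. Remove leaf 3 (neighbor: 1).
Step 5: current leaves = {1,8}. Remove leaf 1 (neighbor: 7).
Step 6: current leaves = {7,8}. Remove leaf 7 (neighbor: 4).

Answer: 7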